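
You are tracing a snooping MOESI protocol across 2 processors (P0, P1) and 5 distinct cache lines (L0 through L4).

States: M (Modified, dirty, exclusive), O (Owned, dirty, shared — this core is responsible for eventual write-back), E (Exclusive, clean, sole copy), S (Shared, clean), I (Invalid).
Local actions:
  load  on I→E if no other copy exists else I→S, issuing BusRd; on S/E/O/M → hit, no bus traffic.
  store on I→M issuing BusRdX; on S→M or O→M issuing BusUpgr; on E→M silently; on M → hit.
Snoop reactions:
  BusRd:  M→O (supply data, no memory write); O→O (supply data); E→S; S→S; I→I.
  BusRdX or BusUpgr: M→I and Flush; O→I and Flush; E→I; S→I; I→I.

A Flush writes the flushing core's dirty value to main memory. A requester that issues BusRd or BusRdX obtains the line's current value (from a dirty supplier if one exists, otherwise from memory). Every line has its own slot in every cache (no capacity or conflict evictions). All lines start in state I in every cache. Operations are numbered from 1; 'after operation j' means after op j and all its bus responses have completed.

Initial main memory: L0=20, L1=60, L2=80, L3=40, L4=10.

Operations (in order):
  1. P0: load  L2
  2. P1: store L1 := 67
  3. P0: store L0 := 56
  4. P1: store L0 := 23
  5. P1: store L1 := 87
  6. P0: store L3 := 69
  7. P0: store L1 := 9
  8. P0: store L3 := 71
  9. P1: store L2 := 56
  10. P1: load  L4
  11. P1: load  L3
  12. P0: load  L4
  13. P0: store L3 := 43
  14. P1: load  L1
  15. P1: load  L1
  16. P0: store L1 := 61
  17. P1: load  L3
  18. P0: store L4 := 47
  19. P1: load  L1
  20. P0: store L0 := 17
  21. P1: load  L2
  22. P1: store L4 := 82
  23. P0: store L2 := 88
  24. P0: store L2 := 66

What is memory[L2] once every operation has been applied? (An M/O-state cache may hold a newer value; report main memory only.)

memory[L2] = 56

  op1 P0: load  L2 → E/I on L2; bus BusRd; mem=80
  op2 P1: store L1 := 67 → I/M on L1; bus BusRdX; mem=60
  op3 P0: store L0 := 56 → M/I on L0; bus BusRdX; mem=20
  op4 P1: store L0 := 23 → I/M on L0; bus BusRdX Flush; mem=56
  op5 P1: store L1 := 87 → I/M on L1; bus (none); mem=60
  op6 P0: store L3 := 69 → M/I on L3; bus BusRdX; mem=40
  op7 P0: store L1 := 9 → M/I on L1; bus BusRdX Flush; mem=87
  op8 P0: store L3 := 71 → M/I on L3; bus (none); mem=40
  op9 P1: store L2 := 56 → I/M on L2; bus BusRdX; mem=80
  op10 P1: load  L4 → I/E on L4; bus BusRd; mem=10
  op11 P1: load  L3 → O/S on L3; bus BusRd; mem=40
  op12 P0: load  L4 → S/S on L4; bus BusRd; mem=10
  op13 P0: store L3 := 43 → M/I on L3; bus BusUpgr; mem=40
  op14 P1: load  L1 → O/S on L1; bus BusRd; mem=87
  op15 P1: load  L1 → O/S on L1; bus (none); mem=87
  op16 P0: store L1 := 61 → M/I on L1; bus BusUpgr; mem=87
  op17 P1: load  L3 → O/S on L3; bus BusRd; mem=40
  op18 P0: store L4 := 47 → M/I on L4; bus BusUpgr; mem=10
  op19 P1: load  L1 → O/S on L1; bus BusRd; mem=87
  op20 P0: store L0 := 17 → M/I on L0; bus BusRdX Flush; mem=23
  op21 P1: load  L2 → I/M on L2; bus (none); mem=80
  op22 P1: store L4 := 82 → I/M on L4; bus BusRdX Flush; mem=47
  op23 P0: store L2 := 88 → M/I on L2; bus BusRdX Flush; mem=56
  op24 P0: store L2 := 66 → M/I on L2; bus (none); mem=56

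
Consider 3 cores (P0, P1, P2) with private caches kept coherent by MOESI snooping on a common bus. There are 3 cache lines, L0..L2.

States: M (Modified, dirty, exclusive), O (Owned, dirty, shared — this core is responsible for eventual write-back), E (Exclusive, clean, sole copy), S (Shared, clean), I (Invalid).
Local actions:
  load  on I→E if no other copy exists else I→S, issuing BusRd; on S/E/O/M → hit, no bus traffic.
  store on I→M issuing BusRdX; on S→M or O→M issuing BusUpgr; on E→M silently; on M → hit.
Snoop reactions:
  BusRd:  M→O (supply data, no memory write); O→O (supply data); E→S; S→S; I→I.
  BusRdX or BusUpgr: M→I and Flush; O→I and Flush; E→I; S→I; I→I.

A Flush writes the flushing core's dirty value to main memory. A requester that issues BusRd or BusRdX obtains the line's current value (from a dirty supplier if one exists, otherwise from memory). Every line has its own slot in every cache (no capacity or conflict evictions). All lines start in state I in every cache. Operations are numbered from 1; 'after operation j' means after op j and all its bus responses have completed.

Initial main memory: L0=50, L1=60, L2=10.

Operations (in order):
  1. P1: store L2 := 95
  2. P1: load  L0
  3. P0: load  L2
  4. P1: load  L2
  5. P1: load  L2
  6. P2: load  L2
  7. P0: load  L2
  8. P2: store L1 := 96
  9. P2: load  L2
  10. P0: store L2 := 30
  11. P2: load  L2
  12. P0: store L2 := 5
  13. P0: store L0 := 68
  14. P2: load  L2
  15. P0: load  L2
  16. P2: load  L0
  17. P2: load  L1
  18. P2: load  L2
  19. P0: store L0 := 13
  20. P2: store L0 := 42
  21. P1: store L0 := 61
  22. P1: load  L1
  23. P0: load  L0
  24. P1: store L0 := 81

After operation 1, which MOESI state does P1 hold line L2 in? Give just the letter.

state = M

  op1 P1: store L2 := 95 → I/M/I on L2; bus BusRdX; mem=10
  op2 P1: load  L0 → I/E/I on L0; bus BusRd; mem=50
  op3 P0: load  L2 → S/O/I on L2; bus BusRd; mem=10
  op4 P1: load  L2 → S/O/I on L2; bus (none); mem=10
  op5 P1: load  L2 → S/O/I on L2; bus (none); mem=10
  op6 P2: load  L2 → S/O/S on L2; bus BusRd; mem=10
  op7 P0: load  L2 → S/O/S on L2; bus (none); mem=10
  op8 P2: store L1 := 96 → I/I/M on L1; bus BusRdX; mem=60
  op9 P2: load  L2 → S/O/S on L2; bus (none); mem=10
  op10 P0: store L2 := 30 → M/I/I on L2; bus BusUpgr Flush; mem=95
  op11 P2: load  L2 → O/I/S on L2; bus BusRd; mem=95
  op12 P0: store L2 := 5 → M/I/I on L2; bus BusUpgr; mem=95
  op13 P0: store L0 := 68 → M/I/I on L0; bus BusRdX; mem=50
  op14 P2: load  L2 → O/I/S on L2; bus BusRd; mem=95
  op15 P0: load  L2 → O/I/S on L2; bus (none); mem=95
  op16 P2: load  L0 → O/I/S on L0; bus BusRd; mem=50
  op17 P2: load  L1 → I/I/M on L1; bus (none); mem=60
  op18 P2: load  L2 → O/I/S on L2; bus (none); mem=95
  op19 P0: store L0 := 13 → M/I/I on L0; bus BusUpgr; mem=50
  op20 P2: store L0 := 42 → I/I/M on L0; bus BusRdX Flush; mem=13
  op21 P1: store L0 := 61 → I/M/I on L0; bus BusRdX Flush; mem=42
  op22 P1: load  L1 → I/S/O on L1; bus BusRd; mem=60
  op23 P0: load  L0 → S/O/I on L0; bus BusRd; mem=42
  op24 P1: store L0 := 81 → I/M/I on L0; bus BusUpgr; mem=42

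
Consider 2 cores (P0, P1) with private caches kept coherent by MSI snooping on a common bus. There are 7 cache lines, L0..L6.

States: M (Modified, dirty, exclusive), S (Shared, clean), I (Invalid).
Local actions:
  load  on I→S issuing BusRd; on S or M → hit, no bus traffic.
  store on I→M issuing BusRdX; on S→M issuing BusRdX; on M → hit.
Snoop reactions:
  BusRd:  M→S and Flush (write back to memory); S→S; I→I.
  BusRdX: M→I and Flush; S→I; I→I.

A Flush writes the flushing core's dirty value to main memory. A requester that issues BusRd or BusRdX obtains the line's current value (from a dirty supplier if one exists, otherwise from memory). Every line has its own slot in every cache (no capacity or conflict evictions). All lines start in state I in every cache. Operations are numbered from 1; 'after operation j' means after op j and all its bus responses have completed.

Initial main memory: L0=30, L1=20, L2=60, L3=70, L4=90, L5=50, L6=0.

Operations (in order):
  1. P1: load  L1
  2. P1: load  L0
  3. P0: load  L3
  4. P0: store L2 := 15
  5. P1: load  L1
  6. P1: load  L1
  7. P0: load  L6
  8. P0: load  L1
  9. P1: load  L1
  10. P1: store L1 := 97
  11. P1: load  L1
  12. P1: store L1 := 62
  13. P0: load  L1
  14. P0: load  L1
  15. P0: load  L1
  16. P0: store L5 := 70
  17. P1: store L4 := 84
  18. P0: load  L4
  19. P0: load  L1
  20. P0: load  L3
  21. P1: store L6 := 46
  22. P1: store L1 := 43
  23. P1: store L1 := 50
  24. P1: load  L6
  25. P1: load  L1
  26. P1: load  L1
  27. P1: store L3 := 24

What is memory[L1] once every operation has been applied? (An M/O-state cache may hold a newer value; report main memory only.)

memory[L1] = 62

  op1 P1: load  L1 → I/S on L1; bus BusRd; mem=20
  op2 P1: load  L0 → I/S on L0; bus BusRd; mem=30
  op3 P0: load  L3 → S/I on L3; bus BusRd; mem=70
  op4 P0: store L2 := 15 → M/I on L2; bus BusRdX; mem=60
  op5 P1: load  L1 → I/S on L1; bus (none); mem=20
  op6 P1: load  L1 → I/S on L1; bus (none); mem=20
  op7 P0: load  L6 → S/I on L6; bus BusRd; mem=0
  op8 P0: load  L1 → S/S on L1; bus BusRd; mem=20
  op9 P1: load  L1 → S/S on L1; bus (none); mem=20
  op10 P1: store L1 := 97 → I/M on L1; bus BusRdX; mem=20
  op11 P1: load  L1 → I/M on L1; bus (none); mem=20
  op12 P1: store L1 := 62 → I/M on L1; bus (none); mem=20
  op13 P0: load  L1 → S/S on L1; bus BusRd Flush; mem=62
  op14 P0: load  L1 → S/S on L1; bus (none); mem=62
  op15 P0: load  L1 → S/S on L1; bus (none); mem=62
  op16 P0: store L5 := 70 → M/I on L5; bus BusRdX; mem=50
  op17 P1: store L4 := 84 → I/M on L4; bus BusRdX; mem=90
  op18 P0: load  L4 → S/S on L4; bus BusRd Flush; mem=84
  op19 P0: load  L1 → S/S on L1; bus (none); mem=62
  op20 P0: load  L3 → S/I on L3; bus (none); mem=70
  op21 P1: store L6 := 46 → I/M on L6; bus BusRdX; mem=0
  op22 P1: store L1 := 43 → I/M on L1; bus BusRdX; mem=62
  op23 P1: store L1 := 50 → I/M on L1; bus (none); mem=62
  op24 P1: load  L6 → I/M on L6; bus (none); mem=0
  op25 P1: load  L1 → I/M on L1; bus (none); mem=62
  op26 P1: load  L1 → I/M on L1; bus (none); mem=62
  op27 P1: store L3 := 24 → I/M on L3; bus BusRdX; mem=70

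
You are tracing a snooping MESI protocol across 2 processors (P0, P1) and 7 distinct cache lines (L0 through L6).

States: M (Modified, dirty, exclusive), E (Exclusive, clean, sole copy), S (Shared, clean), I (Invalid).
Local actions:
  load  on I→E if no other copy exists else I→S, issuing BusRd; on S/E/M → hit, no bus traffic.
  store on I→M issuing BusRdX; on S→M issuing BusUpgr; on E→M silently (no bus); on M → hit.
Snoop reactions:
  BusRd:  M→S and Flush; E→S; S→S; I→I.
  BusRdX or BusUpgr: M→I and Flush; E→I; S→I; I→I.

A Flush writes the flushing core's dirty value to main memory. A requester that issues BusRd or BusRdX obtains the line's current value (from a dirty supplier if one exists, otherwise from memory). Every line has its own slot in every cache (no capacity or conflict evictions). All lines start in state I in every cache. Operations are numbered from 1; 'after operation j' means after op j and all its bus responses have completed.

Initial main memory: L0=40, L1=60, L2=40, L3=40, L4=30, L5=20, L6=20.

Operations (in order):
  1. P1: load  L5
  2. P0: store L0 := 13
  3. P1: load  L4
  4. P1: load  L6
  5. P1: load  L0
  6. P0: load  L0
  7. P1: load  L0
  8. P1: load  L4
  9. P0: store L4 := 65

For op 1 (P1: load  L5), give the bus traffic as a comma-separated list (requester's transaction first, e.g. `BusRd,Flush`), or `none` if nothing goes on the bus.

bus = BusRd

  op1 P1: load  L5 → I/E on L5; bus BusRd; mem=20
  op2 P0: store L0 := 13 → M/I on L0; bus BusRdX; mem=40
  op3 P1: load  L4 → I/E on L4; bus BusRd; mem=30
  op4 P1: load  L6 → I/E on L6; bus BusRd; mem=20
  op5 P1: load  L0 → S/S on L0; bus BusRd Flush; mem=13
  op6 P0: load  L0 → S/S on L0; bus (none); mem=13
  op7 P1: load  L0 → S/S on L0; bus (none); mem=13
  op8 P1: load  L4 → I/E on L4; bus (none); mem=30
  op9 P0: store L4 := 65 → M/I on L4; bus BusRdX; mem=30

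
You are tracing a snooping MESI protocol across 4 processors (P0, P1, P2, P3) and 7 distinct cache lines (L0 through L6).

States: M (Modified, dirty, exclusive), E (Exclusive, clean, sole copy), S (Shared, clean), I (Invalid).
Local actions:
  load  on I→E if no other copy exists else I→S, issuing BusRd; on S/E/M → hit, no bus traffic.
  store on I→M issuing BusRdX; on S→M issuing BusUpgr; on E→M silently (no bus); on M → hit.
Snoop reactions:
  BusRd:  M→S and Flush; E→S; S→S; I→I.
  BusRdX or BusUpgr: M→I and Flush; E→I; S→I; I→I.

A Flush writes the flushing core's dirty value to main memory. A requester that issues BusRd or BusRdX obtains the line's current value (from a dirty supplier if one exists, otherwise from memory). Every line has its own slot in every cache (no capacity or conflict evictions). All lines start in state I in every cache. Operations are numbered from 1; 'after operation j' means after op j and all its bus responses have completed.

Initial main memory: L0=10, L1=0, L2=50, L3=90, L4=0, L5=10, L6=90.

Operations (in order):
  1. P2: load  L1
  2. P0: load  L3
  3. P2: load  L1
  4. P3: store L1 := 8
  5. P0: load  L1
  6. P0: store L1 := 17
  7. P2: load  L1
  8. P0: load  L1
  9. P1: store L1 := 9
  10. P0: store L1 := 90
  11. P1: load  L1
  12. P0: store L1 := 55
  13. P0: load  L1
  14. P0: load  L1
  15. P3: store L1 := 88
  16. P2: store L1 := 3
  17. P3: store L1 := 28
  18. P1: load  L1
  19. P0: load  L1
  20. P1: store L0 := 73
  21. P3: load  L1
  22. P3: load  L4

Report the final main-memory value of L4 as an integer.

memory[L4] = 0

step 1: P2: load  L1  ⟶  IIEI  (L1)  txn=BusRd  M[L1]=0
step 2: P0: load  L3  ⟶  EIII  (L3)  txn=BusRd  M[L3]=90
step 3: P2: load  L1  ⟶  IIEI  (L1)  txn=∅  M[L1]=0
step 4: P3: store L1 := 8  ⟶  IIIM  (L1)  txn=BusRdX  M[L1]=0
step 5: P0: load  L1  ⟶  SIIS  (L1)  txn=BusRd+Flush  M[L1]=8
step 6: P0: store L1 := 17  ⟶  MIII  (L1)  txn=BusUpgr  M[L1]=8
step 7: P2: load  L1  ⟶  SISI  (L1)  txn=BusRd+Flush  M[L1]=17
step 8: P0: load  L1  ⟶  SISI  (L1)  txn=∅  M[L1]=17
step 9: P1: store L1 := 9  ⟶  IMII  (L1)  txn=BusRdX  M[L1]=17
step 10: P0: store L1 := 90  ⟶  MIII  (L1)  txn=BusRdX+Flush  M[L1]=9
step 11: P1: load  L1  ⟶  SSII  (L1)  txn=BusRd+Flush  M[L1]=90
step 12: P0: store L1 := 55  ⟶  MIII  (L1)  txn=BusUpgr  M[L1]=90
step 13: P0: load  L1  ⟶  MIII  (L1)  txn=∅  M[L1]=90
step 14: P0: load  L1  ⟶  MIII  (L1)  txn=∅  M[L1]=90
step 15: P3: store L1 := 88  ⟶  IIIM  (L1)  txn=BusRdX+Flush  M[L1]=55
step 16: P2: store L1 := 3  ⟶  IIMI  (L1)  txn=BusRdX+Flush  M[L1]=88
step 17: P3: store L1 := 28  ⟶  IIIM  (L1)  txn=BusRdX+Flush  M[L1]=3
step 18: P1: load  L1  ⟶  ISIS  (L1)  txn=BusRd+Flush  M[L1]=28
step 19: P0: load  L1  ⟶  SSIS  (L1)  txn=BusRd  M[L1]=28
step 20: P1: store L0 := 73  ⟶  IMII  (L0)  txn=BusRdX  M[L0]=10
step 21: P3: load  L1  ⟶  SSIS  (L1)  txn=∅  M[L1]=28
step 22: P3: load  L4  ⟶  IIIE  (L4)  txn=BusRd  M[L4]=0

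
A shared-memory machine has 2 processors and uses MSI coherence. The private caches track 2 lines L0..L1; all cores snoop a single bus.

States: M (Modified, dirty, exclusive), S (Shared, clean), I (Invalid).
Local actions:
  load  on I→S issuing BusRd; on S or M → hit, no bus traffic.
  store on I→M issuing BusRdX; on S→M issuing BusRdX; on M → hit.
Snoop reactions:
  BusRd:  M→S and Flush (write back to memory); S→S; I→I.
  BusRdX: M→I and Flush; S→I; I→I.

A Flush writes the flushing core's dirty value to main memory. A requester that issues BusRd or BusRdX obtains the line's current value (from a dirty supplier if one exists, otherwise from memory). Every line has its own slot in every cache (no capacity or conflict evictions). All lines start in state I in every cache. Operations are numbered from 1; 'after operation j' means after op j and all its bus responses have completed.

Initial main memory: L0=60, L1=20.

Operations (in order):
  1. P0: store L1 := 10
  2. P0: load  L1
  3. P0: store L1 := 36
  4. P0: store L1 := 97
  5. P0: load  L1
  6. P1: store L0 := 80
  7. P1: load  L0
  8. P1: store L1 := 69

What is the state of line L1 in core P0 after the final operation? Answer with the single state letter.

step 1: P0: store L1 := 10  ⟶  MI  (L1)  txn=BusRdX  M[L1]=20
step 2: P0: load  L1  ⟶  MI  (L1)  txn=∅  M[L1]=20
step 3: P0: store L1 := 36  ⟶  MI  (L1)  txn=∅  M[L1]=20
step 4: P0: store L1 := 97  ⟶  MI  (L1)  txn=∅  M[L1]=20
step 5: P0: load  L1  ⟶  MI  (L1)  txn=∅  M[L1]=20
step 6: P1: store L0 := 80  ⟶  IM  (L0)  txn=BusRdX  M[L0]=60
step 7: P1: load  L0  ⟶  IM  (L0)  txn=∅  M[L0]=60
step 8: P1: store L1 := 69  ⟶  IM  (L1)  txn=BusRdX+Flush  M[L1]=97

state = I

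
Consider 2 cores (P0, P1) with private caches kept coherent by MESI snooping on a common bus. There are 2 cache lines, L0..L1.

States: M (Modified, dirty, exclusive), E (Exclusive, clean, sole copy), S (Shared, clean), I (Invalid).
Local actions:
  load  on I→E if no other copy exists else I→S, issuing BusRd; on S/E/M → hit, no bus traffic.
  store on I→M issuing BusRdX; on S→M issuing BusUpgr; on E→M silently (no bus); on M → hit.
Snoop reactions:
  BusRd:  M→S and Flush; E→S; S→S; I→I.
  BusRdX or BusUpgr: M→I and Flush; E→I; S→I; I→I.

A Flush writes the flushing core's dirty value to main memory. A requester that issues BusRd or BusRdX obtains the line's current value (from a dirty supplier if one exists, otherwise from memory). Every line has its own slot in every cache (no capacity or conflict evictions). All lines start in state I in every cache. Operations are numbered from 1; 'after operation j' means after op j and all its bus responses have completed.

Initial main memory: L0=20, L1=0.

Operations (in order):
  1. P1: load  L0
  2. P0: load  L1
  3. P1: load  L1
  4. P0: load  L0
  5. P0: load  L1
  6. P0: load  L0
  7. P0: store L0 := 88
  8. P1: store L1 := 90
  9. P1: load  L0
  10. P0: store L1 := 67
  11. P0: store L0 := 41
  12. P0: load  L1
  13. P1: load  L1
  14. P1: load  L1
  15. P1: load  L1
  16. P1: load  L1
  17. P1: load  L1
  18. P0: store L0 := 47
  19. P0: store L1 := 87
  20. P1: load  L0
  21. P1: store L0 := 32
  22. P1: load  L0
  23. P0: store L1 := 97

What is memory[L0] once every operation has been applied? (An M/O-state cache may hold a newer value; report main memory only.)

memory[L0] = 47

step 1: P1: load  L0  ⟶  IE  (L0)  txn=BusRd  M[L0]=20
step 2: P0: load  L1  ⟶  EI  (L1)  txn=BusRd  M[L1]=0
step 3: P1: load  L1  ⟶  SS  (L1)  txn=BusRd  M[L1]=0
step 4: P0: load  L0  ⟶  SS  (L0)  txn=BusRd  M[L0]=20
step 5: P0: load  L1  ⟶  SS  (L1)  txn=∅  M[L1]=0
step 6: P0: load  L0  ⟶  SS  (L0)  txn=∅  M[L0]=20
step 7: P0: store L0 := 88  ⟶  MI  (L0)  txn=BusUpgr  M[L0]=20
step 8: P1: store L1 := 90  ⟶  IM  (L1)  txn=BusUpgr  M[L1]=0
step 9: P1: load  L0  ⟶  SS  (L0)  txn=BusRd+Flush  M[L0]=88
step 10: P0: store L1 := 67  ⟶  MI  (L1)  txn=BusRdX+Flush  M[L1]=90
step 11: P0: store L0 := 41  ⟶  MI  (L0)  txn=BusUpgr  M[L0]=88
step 12: P0: load  L1  ⟶  MI  (L1)  txn=∅  M[L1]=90
step 13: P1: load  L1  ⟶  SS  (L1)  txn=BusRd+Flush  M[L1]=67
step 14: P1: load  L1  ⟶  SS  (L1)  txn=∅  M[L1]=67
step 15: P1: load  L1  ⟶  SS  (L1)  txn=∅  M[L1]=67
step 16: P1: load  L1  ⟶  SS  (L1)  txn=∅  M[L1]=67
step 17: P1: load  L1  ⟶  SS  (L1)  txn=∅  M[L1]=67
step 18: P0: store L0 := 47  ⟶  MI  (L0)  txn=∅  M[L0]=88
step 19: P0: store L1 := 87  ⟶  MI  (L1)  txn=BusUpgr  M[L1]=67
step 20: P1: load  L0  ⟶  SS  (L0)  txn=BusRd+Flush  M[L0]=47
step 21: P1: store L0 := 32  ⟶  IM  (L0)  txn=BusUpgr  M[L0]=47
step 22: P1: load  L0  ⟶  IM  (L0)  txn=∅  M[L0]=47
step 23: P0: store L1 := 97  ⟶  MI  (L1)  txn=∅  M[L1]=67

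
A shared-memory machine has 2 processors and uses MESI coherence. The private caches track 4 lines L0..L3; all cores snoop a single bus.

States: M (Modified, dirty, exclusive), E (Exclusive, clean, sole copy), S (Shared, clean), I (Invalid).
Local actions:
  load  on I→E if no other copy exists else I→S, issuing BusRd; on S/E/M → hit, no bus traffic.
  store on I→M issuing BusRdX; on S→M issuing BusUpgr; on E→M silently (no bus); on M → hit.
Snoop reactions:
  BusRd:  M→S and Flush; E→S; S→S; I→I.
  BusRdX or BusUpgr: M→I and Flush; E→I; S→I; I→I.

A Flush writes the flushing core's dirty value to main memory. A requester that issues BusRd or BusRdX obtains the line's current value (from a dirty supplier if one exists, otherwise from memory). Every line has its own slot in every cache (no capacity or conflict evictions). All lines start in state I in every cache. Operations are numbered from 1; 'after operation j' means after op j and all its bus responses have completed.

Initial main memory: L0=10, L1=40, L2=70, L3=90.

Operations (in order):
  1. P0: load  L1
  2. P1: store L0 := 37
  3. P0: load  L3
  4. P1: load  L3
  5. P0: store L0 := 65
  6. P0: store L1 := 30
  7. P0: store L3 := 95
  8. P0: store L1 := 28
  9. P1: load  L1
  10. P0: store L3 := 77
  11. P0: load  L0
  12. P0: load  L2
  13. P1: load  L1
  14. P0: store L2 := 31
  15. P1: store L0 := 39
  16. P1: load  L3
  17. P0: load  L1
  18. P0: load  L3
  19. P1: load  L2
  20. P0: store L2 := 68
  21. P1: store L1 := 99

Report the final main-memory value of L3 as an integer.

memory[L3] = 77

step 1: P0: load  L1  ⟶  EI  (L1)  txn=BusRd  M[L1]=40
step 2: P1: store L0 := 37  ⟶  IM  (L0)  txn=BusRdX  M[L0]=10
step 3: P0: load  L3  ⟶  EI  (L3)  txn=BusRd  M[L3]=90
step 4: P1: load  L3  ⟶  SS  (L3)  txn=BusRd  M[L3]=90
step 5: P0: store L0 := 65  ⟶  MI  (L0)  txn=BusRdX+Flush  M[L0]=37
step 6: P0: store L1 := 30  ⟶  MI  (L1)  txn=∅  M[L1]=40
step 7: P0: store L3 := 95  ⟶  MI  (L3)  txn=BusUpgr  M[L3]=90
step 8: P0: store L1 := 28  ⟶  MI  (L1)  txn=∅  M[L1]=40
step 9: P1: load  L1  ⟶  SS  (L1)  txn=BusRd+Flush  M[L1]=28
step 10: P0: store L3 := 77  ⟶  MI  (L3)  txn=∅  M[L3]=90
step 11: P0: load  L0  ⟶  MI  (L0)  txn=∅  M[L0]=37
step 12: P0: load  L2  ⟶  EI  (L2)  txn=BusRd  M[L2]=70
step 13: P1: load  L1  ⟶  SS  (L1)  txn=∅  M[L1]=28
step 14: P0: store L2 := 31  ⟶  MI  (L2)  txn=∅  M[L2]=70
step 15: P1: store L0 := 39  ⟶  IM  (L0)  txn=BusRdX+Flush  M[L0]=65
step 16: P1: load  L3  ⟶  SS  (L3)  txn=BusRd+Flush  M[L3]=77
step 17: P0: load  L1  ⟶  SS  (L1)  txn=∅  M[L1]=28
step 18: P0: load  L3  ⟶  SS  (L3)  txn=∅  M[L3]=77
step 19: P1: load  L2  ⟶  SS  (L2)  txn=BusRd+Flush  M[L2]=31
step 20: P0: store L2 := 68  ⟶  MI  (L2)  txn=BusUpgr  M[L2]=31
step 21: P1: store L1 := 99  ⟶  IM  (L1)  txn=BusUpgr  M[L1]=28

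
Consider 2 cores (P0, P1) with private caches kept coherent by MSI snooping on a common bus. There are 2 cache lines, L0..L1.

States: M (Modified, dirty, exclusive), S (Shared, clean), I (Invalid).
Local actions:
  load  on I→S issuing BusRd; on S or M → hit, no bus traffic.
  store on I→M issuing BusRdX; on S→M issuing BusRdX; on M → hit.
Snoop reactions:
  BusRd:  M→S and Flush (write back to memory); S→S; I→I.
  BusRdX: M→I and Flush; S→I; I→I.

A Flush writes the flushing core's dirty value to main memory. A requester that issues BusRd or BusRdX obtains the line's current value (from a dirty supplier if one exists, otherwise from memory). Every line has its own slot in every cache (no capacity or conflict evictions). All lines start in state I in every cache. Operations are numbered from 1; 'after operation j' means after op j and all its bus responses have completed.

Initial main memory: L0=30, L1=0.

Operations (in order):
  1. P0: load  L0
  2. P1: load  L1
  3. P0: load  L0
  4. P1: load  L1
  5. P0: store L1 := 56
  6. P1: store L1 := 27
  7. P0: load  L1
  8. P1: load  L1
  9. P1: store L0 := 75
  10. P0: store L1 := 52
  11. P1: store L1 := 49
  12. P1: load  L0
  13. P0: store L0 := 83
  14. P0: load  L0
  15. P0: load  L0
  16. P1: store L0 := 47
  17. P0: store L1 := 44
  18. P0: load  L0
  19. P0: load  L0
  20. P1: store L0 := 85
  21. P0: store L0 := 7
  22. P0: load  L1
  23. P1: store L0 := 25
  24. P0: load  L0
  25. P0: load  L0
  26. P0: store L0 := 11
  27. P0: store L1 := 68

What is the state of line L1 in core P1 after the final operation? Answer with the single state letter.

state = I

step 1: P0: load  L0  ⟶  SI  (L0)  txn=BusRd  M[L0]=30
step 2: P1: load  L1  ⟶  IS  (L1)  txn=BusRd  M[L1]=0
step 3: P0: load  L0  ⟶  SI  (L0)  txn=∅  M[L0]=30
step 4: P1: load  L1  ⟶  IS  (L1)  txn=∅  M[L1]=0
step 5: P0: store L1 := 56  ⟶  MI  (L1)  txn=BusRdX  M[L1]=0
step 6: P1: store L1 := 27  ⟶  IM  (L1)  txn=BusRdX+Flush  M[L1]=56
step 7: P0: load  L1  ⟶  SS  (L1)  txn=BusRd+Flush  M[L1]=27
step 8: P1: load  L1  ⟶  SS  (L1)  txn=∅  M[L1]=27
step 9: P1: store L0 := 75  ⟶  IM  (L0)  txn=BusRdX  M[L0]=30
step 10: P0: store L1 := 52  ⟶  MI  (L1)  txn=BusRdX  M[L1]=27
step 11: P1: store L1 := 49  ⟶  IM  (L1)  txn=BusRdX+Flush  M[L1]=52
step 12: P1: load  L0  ⟶  IM  (L0)  txn=∅  M[L0]=30
step 13: P0: store L0 := 83  ⟶  MI  (L0)  txn=BusRdX+Flush  M[L0]=75
step 14: P0: load  L0  ⟶  MI  (L0)  txn=∅  M[L0]=75
step 15: P0: load  L0  ⟶  MI  (L0)  txn=∅  M[L0]=75
step 16: P1: store L0 := 47  ⟶  IM  (L0)  txn=BusRdX+Flush  M[L0]=83
step 17: P0: store L1 := 44  ⟶  MI  (L1)  txn=BusRdX+Flush  M[L1]=49
step 18: P0: load  L0  ⟶  SS  (L0)  txn=BusRd+Flush  M[L0]=47
step 19: P0: load  L0  ⟶  SS  (L0)  txn=∅  M[L0]=47
step 20: P1: store L0 := 85  ⟶  IM  (L0)  txn=BusRdX  M[L0]=47
step 21: P0: store L0 := 7  ⟶  MI  (L0)  txn=BusRdX+Flush  M[L0]=85
step 22: P0: load  L1  ⟶  MI  (L1)  txn=∅  M[L1]=49
step 23: P1: store L0 := 25  ⟶  IM  (L0)  txn=BusRdX+Flush  M[L0]=7
step 24: P0: load  L0  ⟶  SS  (L0)  txn=BusRd+Flush  M[L0]=25
step 25: P0: load  L0  ⟶  SS  (L0)  txn=∅  M[L0]=25
step 26: P0: store L0 := 11  ⟶  MI  (L0)  txn=BusRdX  M[L0]=25
step 27: P0: store L1 := 68  ⟶  MI  (L1)  txn=∅  M[L1]=49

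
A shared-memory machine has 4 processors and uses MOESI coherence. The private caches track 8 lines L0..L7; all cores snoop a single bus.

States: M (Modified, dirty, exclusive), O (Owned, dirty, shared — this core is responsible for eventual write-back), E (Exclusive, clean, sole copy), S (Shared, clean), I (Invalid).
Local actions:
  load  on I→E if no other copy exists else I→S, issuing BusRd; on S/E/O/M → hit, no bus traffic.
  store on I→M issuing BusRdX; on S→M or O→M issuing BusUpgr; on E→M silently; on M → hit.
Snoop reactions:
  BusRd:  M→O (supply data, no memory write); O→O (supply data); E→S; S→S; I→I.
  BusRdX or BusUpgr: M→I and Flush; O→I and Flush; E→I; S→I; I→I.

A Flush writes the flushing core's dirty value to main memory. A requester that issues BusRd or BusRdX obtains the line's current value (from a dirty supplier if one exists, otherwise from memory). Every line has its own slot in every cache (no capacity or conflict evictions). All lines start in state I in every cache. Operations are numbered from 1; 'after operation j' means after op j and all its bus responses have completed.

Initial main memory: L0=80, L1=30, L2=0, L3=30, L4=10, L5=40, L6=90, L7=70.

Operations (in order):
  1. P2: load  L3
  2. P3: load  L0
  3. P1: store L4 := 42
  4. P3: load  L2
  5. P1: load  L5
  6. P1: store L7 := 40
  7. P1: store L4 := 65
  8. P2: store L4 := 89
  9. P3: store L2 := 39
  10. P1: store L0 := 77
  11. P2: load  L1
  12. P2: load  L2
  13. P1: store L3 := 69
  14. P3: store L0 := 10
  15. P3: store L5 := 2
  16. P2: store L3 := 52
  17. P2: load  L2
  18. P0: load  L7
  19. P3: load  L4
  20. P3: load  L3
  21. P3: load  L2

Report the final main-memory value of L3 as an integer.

[1] P2: load  L3 | P0:I, P1:I, P2:E(30), P3:I | bus: BusRd
[2] P3: load  L0 | P0:I, P1:I, P2:I, P3:E(80) | bus: BusRd
[3] P1: store L4 := 42 | P0:I, P1:M(42), P2:I, P3:I | bus: BusRdX
[4] P3: load  L2 | P0:I, P1:I, P2:I, P3:E(0) | bus: BusRd
[5] P1: load  L5 | P0:I, P1:E(40), P2:I, P3:I | bus: BusRd
[6] P1: store L7 := 40 | P0:I, P1:M(40), P2:I, P3:I | bus: BusRdX
[7] P1: store L4 := 65 | P0:I, P1:M(65), P2:I, P3:I | bus: none
[8] P2: store L4 := 89 | P0:I, P1:I, P2:M(89), P3:I | bus: BusRdX,Flush
[9] P3: store L2 := 39 | P0:I, P1:I, P2:I, P3:M(39) | bus: none
[10] P1: store L0 := 77 | P0:I, P1:M(77), P2:I, P3:I | bus: BusRdX
[11] P2: load  L1 | P0:I, P1:I, P2:E(30), P3:I | bus: BusRd
[12] P2: load  L2 | P0:I, P1:I, P2:S(39), P3:O(39) | bus: BusRd
[13] P1: store L3 := 69 | P0:I, P1:M(69), P2:I, P3:I | bus: BusRdX
[14] P3: store L0 := 10 | P0:I, P1:I, P2:I, P3:M(10) | bus: BusRdX,Flush
[15] P3: store L5 := 2 | P0:I, P1:I, P2:I, P3:M(2) | bus: BusRdX
[16] P2: store L3 := 52 | P0:I, P1:I, P2:M(52), P3:I | bus: BusRdX,Flush
[17] P2: load  L2 | P0:I, P1:I, P2:S(39), P3:O(39) | bus: none
[18] P0: load  L7 | P0:S(40), P1:O(40), P2:I, P3:I | bus: BusRd
[19] P3: load  L4 | P0:I, P1:I, P2:O(89), P3:S(89) | bus: BusRd
[20] P3: load  L3 | P0:I, P1:I, P2:O(52), P3:S(52) | bus: BusRd
[21] P3: load  L2 | P0:I, P1:I, P2:S(39), P3:O(39) | bus: none

memory[L3] = 69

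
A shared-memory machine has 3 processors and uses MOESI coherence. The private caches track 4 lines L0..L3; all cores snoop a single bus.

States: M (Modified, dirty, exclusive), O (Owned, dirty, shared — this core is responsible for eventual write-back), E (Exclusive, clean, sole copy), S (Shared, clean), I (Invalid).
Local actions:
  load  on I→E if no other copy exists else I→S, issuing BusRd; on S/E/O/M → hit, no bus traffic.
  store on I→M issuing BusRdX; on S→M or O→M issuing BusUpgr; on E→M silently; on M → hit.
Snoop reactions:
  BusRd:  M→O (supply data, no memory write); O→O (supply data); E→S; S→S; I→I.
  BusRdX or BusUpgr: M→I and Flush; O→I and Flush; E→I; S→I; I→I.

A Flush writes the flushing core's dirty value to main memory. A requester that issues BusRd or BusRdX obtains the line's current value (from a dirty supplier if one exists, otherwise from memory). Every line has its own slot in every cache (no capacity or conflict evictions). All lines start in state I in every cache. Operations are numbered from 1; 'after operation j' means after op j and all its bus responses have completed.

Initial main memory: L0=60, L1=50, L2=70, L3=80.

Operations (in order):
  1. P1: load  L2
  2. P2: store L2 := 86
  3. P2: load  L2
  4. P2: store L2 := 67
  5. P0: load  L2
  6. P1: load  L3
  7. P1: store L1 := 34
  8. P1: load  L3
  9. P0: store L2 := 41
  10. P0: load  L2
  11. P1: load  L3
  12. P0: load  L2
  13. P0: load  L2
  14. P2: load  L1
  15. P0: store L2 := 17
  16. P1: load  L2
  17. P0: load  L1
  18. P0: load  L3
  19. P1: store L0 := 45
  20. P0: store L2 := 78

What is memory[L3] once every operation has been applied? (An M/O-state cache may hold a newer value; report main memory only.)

memory[L3] = 80

step 1: P1: load  L2  ⟶  IEI  (L2)  txn=BusRd  M[L2]=70
step 2: P2: store L2 := 86  ⟶  IIM  (L2)  txn=BusRdX  M[L2]=70
step 3: P2: load  L2  ⟶  IIM  (L2)  txn=∅  M[L2]=70
step 4: P2: store L2 := 67  ⟶  IIM  (L2)  txn=∅  M[L2]=70
step 5: P0: load  L2  ⟶  SIO  (L2)  txn=BusRd  M[L2]=70
step 6: P1: load  L3  ⟶  IEI  (L3)  txn=BusRd  M[L3]=80
step 7: P1: store L1 := 34  ⟶  IMI  (L1)  txn=BusRdX  M[L1]=50
step 8: P1: load  L3  ⟶  IEI  (L3)  txn=∅  M[L3]=80
step 9: P0: store L2 := 41  ⟶  MII  (L2)  txn=BusUpgr+Flush  M[L2]=67
step 10: P0: load  L2  ⟶  MII  (L2)  txn=∅  M[L2]=67
step 11: P1: load  L3  ⟶  IEI  (L3)  txn=∅  M[L3]=80
step 12: P0: load  L2  ⟶  MII  (L2)  txn=∅  M[L2]=67
step 13: P0: load  L2  ⟶  MII  (L2)  txn=∅  M[L2]=67
step 14: P2: load  L1  ⟶  IOS  (L1)  txn=BusRd  M[L1]=50
step 15: P0: store L2 := 17  ⟶  MII  (L2)  txn=∅  M[L2]=67
step 16: P1: load  L2  ⟶  OSI  (L2)  txn=BusRd  M[L2]=67
step 17: P0: load  L1  ⟶  SOS  (L1)  txn=BusRd  M[L1]=50
step 18: P0: load  L3  ⟶  SSI  (L3)  txn=BusRd  M[L3]=80
step 19: P1: store L0 := 45  ⟶  IMI  (L0)  txn=BusRdX  M[L0]=60
step 20: P0: store L2 := 78  ⟶  MII  (L2)  txn=BusUpgr  M[L2]=67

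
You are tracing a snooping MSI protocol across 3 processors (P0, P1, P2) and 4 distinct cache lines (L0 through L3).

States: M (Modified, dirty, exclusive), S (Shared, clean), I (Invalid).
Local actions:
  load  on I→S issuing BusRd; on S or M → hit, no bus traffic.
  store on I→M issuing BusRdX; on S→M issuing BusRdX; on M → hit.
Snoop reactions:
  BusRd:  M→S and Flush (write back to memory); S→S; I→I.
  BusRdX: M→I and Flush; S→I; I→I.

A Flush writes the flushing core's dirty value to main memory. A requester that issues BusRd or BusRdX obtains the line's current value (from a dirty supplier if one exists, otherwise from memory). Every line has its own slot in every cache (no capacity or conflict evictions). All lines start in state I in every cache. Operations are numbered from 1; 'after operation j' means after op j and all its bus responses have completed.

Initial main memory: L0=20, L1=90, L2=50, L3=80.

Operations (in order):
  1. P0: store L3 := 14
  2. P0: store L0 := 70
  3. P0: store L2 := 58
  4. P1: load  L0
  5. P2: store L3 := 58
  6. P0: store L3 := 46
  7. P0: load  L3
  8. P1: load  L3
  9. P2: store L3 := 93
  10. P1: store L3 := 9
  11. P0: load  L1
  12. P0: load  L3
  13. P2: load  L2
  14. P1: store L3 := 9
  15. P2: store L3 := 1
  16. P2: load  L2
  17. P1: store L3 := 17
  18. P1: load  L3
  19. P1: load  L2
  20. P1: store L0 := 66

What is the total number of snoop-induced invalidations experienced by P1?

invalidations = 2

  op1 P0: store L3 := 14 → M/I/I on L3; bus BusRdX; mem=80
  op2 P0: store L0 := 70 → M/I/I on L0; bus BusRdX; mem=20
  op3 P0: store L2 := 58 → M/I/I on L2; bus BusRdX; mem=50
  op4 P1: load  L0 → S/S/I on L0; bus BusRd Flush; mem=70
  op5 P2: store L3 := 58 → I/I/M on L3; bus BusRdX Flush; mem=14
  op6 P0: store L3 := 46 → M/I/I on L3; bus BusRdX Flush; mem=58
  op7 P0: load  L3 → M/I/I on L3; bus (none); mem=58
  op8 P1: load  L3 → S/S/I on L3; bus BusRd Flush; mem=46
  op9 P2: store L3 := 93 → I/I/M on L3; bus BusRdX; mem=46
  op10 P1: store L3 := 9 → I/M/I on L3; bus BusRdX Flush; mem=93
  op11 P0: load  L1 → S/I/I on L1; bus BusRd; mem=90
  op12 P0: load  L3 → S/S/I on L3; bus BusRd Flush; mem=9
  op13 P2: load  L2 → S/I/S on L2; bus BusRd Flush; mem=58
  op14 P1: store L3 := 9 → I/M/I on L3; bus BusRdX; mem=9
  op15 P2: store L3 := 1 → I/I/M on L3; bus BusRdX Flush; mem=9
  op16 P2: load  L2 → S/I/S on L2; bus (none); mem=58
  op17 P1: store L3 := 17 → I/M/I on L3; bus BusRdX Flush; mem=1
  op18 P1: load  L3 → I/M/I on L3; bus (none); mem=1
  op19 P1: load  L2 → S/S/S on L2; bus BusRd; mem=58
  op20 P1: store L0 := 66 → I/M/I on L0; bus BusRdX; mem=70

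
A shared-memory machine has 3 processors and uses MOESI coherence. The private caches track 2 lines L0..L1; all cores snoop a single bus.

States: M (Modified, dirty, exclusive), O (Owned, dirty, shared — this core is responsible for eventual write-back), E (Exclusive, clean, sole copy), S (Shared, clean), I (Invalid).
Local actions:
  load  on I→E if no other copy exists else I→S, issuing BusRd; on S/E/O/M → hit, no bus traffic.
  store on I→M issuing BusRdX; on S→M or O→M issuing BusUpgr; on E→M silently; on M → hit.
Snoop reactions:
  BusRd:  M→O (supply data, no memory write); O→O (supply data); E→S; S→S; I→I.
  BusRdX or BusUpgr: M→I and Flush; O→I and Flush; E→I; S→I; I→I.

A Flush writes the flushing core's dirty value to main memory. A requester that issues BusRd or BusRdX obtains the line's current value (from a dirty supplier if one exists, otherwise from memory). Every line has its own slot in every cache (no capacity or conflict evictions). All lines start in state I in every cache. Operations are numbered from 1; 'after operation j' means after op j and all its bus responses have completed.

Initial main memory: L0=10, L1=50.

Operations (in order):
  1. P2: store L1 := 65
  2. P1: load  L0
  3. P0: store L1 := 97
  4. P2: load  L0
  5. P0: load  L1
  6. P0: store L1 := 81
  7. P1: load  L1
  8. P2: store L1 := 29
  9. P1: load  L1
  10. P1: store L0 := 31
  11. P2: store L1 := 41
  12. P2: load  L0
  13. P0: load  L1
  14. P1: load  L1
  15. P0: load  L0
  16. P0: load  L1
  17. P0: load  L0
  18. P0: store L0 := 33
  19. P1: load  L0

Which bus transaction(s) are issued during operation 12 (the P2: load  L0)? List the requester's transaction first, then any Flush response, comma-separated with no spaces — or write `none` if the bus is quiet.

bus = BusRd

[1] P2: store L1 := 65 | P0:I, P1:I, P2:M(65) | bus: BusRdX
[2] P1: load  L0 | P0:I, P1:E(10), P2:I | bus: BusRd
[3] P0: store L1 := 97 | P0:M(97), P1:I, P2:I | bus: BusRdX,Flush
[4] P2: load  L0 | P0:I, P1:S(10), P2:S(10) | bus: BusRd
[5] P0: load  L1 | P0:M(97), P1:I, P2:I | bus: none
[6] P0: store L1 := 81 | P0:M(81), P1:I, P2:I | bus: none
[7] P1: load  L1 | P0:O(81), P1:S(81), P2:I | bus: BusRd
[8] P2: store L1 := 29 | P0:I, P1:I, P2:M(29) | bus: BusRdX,Flush
[9] P1: load  L1 | P0:I, P1:S(29), P2:O(29) | bus: BusRd
[10] P1: store L0 := 31 | P0:I, P1:M(31), P2:I | bus: BusUpgr
[11] P2: store L1 := 41 | P0:I, P1:I, P2:M(41) | bus: BusUpgr
[12] P2: load  L0 | P0:I, P1:O(31), P2:S(31) | bus: BusRd
[13] P0: load  L1 | P0:S(41), P1:I, P2:O(41) | bus: BusRd
[14] P1: load  L1 | P0:S(41), P1:S(41), P2:O(41) | bus: BusRd
[15] P0: load  L0 | P0:S(31), P1:O(31), P2:S(31) | bus: BusRd
[16] P0: load  L1 | P0:S(41), P1:S(41), P2:O(41) | bus: none
[17] P0: load  L0 | P0:S(31), P1:O(31), P2:S(31) | bus: none
[18] P0: store L0 := 33 | P0:M(33), P1:I, P2:I | bus: BusUpgr,Flush
[19] P1: load  L0 | P0:O(33), P1:S(33), P2:I | bus: BusRd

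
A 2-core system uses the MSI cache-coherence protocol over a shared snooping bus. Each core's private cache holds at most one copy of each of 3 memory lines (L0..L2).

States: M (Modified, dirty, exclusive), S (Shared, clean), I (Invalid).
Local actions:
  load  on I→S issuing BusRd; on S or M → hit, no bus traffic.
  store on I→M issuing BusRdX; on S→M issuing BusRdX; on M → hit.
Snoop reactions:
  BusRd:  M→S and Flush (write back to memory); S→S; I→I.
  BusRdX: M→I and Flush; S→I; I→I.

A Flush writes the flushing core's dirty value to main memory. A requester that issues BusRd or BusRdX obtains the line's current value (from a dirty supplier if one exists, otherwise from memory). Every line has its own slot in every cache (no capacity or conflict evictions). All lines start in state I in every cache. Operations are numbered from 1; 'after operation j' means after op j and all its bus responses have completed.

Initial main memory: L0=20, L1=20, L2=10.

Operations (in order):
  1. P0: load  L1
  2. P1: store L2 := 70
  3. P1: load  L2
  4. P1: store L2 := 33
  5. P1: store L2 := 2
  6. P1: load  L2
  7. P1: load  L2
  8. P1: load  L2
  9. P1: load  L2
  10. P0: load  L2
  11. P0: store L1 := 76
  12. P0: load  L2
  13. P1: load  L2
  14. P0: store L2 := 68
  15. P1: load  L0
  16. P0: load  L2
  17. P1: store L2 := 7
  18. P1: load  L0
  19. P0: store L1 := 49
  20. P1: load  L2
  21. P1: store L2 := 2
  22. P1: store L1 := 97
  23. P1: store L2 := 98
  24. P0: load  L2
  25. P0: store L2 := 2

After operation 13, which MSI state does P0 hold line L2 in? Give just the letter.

state = S

[1] P0: load  L1 | P0:S(20), P1:I | bus: BusRd
[2] P1: store L2 := 70 | P0:I, P1:M(70) | bus: BusRdX
[3] P1: load  L2 | P0:I, P1:M(70) | bus: none
[4] P1: store L2 := 33 | P0:I, P1:M(33) | bus: none
[5] P1: store L2 := 2 | P0:I, P1:M(2) | bus: none
[6] P1: load  L2 | P0:I, P1:M(2) | bus: none
[7] P1: load  L2 | P0:I, P1:M(2) | bus: none
[8] P1: load  L2 | P0:I, P1:M(2) | bus: none
[9] P1: load  L2 | P0:I, P1:M(2) | bus: none
[10] P0: load  L2 | P0:S(2), P1:S(2) | bus: BusRd,Flush
[11] P0: store L1 := 76 | P0:M(76), P1:I | bus: BusRdX
[12] P0: load  L2 | P0:S(2), P1:S(2) | bus: none
[13] P1: load  L2 | P0:S(2), P1:S(2) | bus: none
[14] P0: store L2 := 68 | P0:M(68), P1:I | bus: BusRdX
[15] P1: load  L0 | P0:I, P1:S(20) | bus: BusRd
[16] P0: load  L2 | P0:M(68), P1:I | bus: none
[17] P1: store L2 := 7 | P0:I, P1:M(7) | bus: BusRdX,Flush
[18] P1: load  L0 | P0:I, P1:S(20) | bus: none
[19] P0: store L1 := 49 | P0:M(49), P1:I | bus: none
[20] P1: load  L2 | P0:I, P1:M(7) | bus: none
[21] P1: store L2 := 2 | P0:I, P1:M(2) | bus: none
[22] P1: store L1 := 97 | P0:I, P1:M(97) | bus: BusRdX,Flush
[23] P1: store L2 := 98 | P0:I, P1:M(98) | bus: none
[24] P0: load  L2 | P0:S(98), P1:S(98) | bus: BusRd,Flush
[25] P0: store L2 := 2 | P0:M(2), P1:I | bus: BusRdX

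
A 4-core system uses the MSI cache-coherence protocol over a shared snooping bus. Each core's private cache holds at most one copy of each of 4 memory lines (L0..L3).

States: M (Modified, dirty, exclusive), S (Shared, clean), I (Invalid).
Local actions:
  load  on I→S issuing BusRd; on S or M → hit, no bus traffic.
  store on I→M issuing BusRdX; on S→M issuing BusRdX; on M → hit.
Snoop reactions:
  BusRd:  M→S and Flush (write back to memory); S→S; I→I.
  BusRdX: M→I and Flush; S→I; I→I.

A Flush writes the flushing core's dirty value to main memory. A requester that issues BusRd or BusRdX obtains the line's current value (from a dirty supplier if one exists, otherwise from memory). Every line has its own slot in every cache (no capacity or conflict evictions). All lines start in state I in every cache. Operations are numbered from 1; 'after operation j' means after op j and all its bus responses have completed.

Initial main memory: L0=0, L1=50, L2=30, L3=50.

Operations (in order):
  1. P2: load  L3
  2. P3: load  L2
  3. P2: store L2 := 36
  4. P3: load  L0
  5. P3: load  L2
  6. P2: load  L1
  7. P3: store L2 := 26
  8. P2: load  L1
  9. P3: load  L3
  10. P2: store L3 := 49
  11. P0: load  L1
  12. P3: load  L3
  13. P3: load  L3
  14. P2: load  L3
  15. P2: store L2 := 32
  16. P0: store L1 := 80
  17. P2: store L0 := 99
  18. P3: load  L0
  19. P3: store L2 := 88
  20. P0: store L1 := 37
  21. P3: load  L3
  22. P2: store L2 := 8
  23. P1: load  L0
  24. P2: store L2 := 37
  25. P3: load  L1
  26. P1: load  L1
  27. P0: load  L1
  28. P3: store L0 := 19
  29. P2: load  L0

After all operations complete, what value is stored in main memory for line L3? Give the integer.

memory[L3] = 49

1. P2: load  L3  bus=[BusRd]  L3: P0=I P1=I P2=S P3=I  mem[L3]=50
2. P3: load  L2  bus=[BusRd]  L2: P0=I P1=I P2=I P3=S  mem[L2]=30
3. P2: store L2 := 36  bus=[BusRdX]  L2: P0=I P1=I P2=M P3=I  mem[L2]=30
4. P3: load  L0  bus=[BusRd]  L0: P0=I P1=I P2=I P3=S  mem[L0]=0
5. P3: load  L2  bus=[BusRd,Flush]  L2: P0=I P1=I P2=S P3=S  mem[L2]=36
6. P2: load  L1  bus=[BusRd]  L1: P0=I P1=I P2=S P3=I  mem[L1]=50
7. P3: store L2 := 26  bus=[BusRdX]  L2: P0=I P1=I P2=I P3=M  mem[L2]=36
8. P2: load  L1  bus=[-]  L1: P0=I P1=I P2=S P3=I  mem[L1]=50
9. P3: load  L3  bus=[BusRd]  L3: P0=I P1=I P2=S P3=S  mem[L3]=50
10. P2: store L3 := 49  bus=[BusRdX]  L3: P0=I P1=I P2=M P3=I  mem[L3]=50
11. P0: load  L1  bus=[BusRd]  L1: P0=S P1=I P2=S P3=I  mem[L1]=50
12. P3: load  L3  bus=[BusRd,Flush]  L3: P0=I P1=I P2=S P3=S  mem[L3]=49
13. P3: load  L3  bus=[-]  L3: P0=I P1=I P2=S P3=S  mem[L3]=49
14. P2: load  L3  bus=[-]  L3: P0=I P1=I P2=S P3=S  mem[L3]=49
15. P2: store L2 := 32  bus=[BusRdX,Flush]  L2: P0=I P1=I P2=M P3=I  mem[L2]=26
16. P0: store L1 := 80  bus=[BusRdX]  L1: P0=M P1=I P2=I P3=I  mem[L1]=50
17. P2: store L0 := 99  bus=[BusRdX]  L0: P0=I P1=I P2=M P3=I  mem[L0]=0
18. P3: load  L0  bus=[BusRd,Flush]  L0: P0=I P1=I P2=S P3=S  mem[L0]=99
19. P3: store L2 := 88  bus=[BusRdX,Flush]  L2: P0=I P1=I P2=I P3=M  mem[L2]=32
20. P0: store L1 := 37  bus=[-]  L1: P0=M P1=I P2=I P3=I  mem[L1]=50
21. P3: load  L3  bus=[-]  L3: P0=I P1=I P2=S P3=S  mem[L3]=49
22. P2: store L2 := 8  bus=[BusRdX,Flush]  L2: P0=I P1=I P2=M P3=I  mem[L2]=88
23. P1: load  L0  bus=[BusRd]  L0: P0=I P1=S P2=S P3=S  mem[L0]=99
24. P2: store L2 := 37  bus=[-]  L2: P0=I P1=I P2=M P3=I  mem[L2]=88
25. P3: load  L1  bus=[BusRd,Flush]  L1: P0=S P1=I P2=I P3=S  mem[L1]=37
26. P1: load  L1  bus=[BusRd]  L1: P0=S P1=S P2=I P3=S  mem[L1]=37
27. P0: load  L1  bus=[-]  L1: P0=S P1=S P2=I P3=S  mem[L1]=37
28. P3: store L0 := 19  bus=[BusRdX]  L0: P0=I P1=I P2=I P3=M  mem[L0]=99
29. P2: load  L0  bus=[BusRd,Flush]  L0: P0=I P1=I P2=S P3=S  mem[L0]=19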